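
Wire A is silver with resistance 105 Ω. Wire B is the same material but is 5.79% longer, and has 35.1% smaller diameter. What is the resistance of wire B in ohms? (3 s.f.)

264 Ω

R ∝ L/d², so R_B/R_A = (1 + 5.79/100) × (1 − 35.1/100)⁻²
= 1.058 × 2.374 = 2.512
R_B = 2.512 × 105 = 264 Ω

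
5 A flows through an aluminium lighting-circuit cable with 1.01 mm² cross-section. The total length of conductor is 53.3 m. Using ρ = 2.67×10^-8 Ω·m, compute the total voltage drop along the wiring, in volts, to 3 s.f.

A = 1.01 mm² = 1.010e-06 m²
R = ρL/A = (2.67×10^-8)(53.3)/(1.010e-06) = 1.409 Ω
V = IR = 5 × 1.409 = 7.05 V

7.05 V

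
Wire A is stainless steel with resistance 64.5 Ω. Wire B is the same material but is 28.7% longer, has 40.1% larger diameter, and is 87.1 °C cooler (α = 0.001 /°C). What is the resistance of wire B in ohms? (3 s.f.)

R ∝ ρL/d² with ρ ∝ (1+αΔT), so R_B/R_A = (1 + 28.7/100) × (1 + 40.1/100)⁻² × (1 − 0.001×87.1)
= 1.287 × 0.5095 × 0.9129 = 0.5986
R_B = 0.5986 × 64.5 = 38.6 Ω

38.6 Ω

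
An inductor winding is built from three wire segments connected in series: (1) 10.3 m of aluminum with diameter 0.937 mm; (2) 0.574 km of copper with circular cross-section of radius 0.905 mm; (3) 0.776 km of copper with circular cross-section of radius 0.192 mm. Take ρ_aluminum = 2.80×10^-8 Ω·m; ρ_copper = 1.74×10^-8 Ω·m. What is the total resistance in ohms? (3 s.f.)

Seg 1: A = π(d/2)² = π(4.6850e-04 m)² = 6.896e-07 m²
R_1 = (2.80×10^-8)(10.3)/(6.896e-07) = 0.4182 Ω
Seg 2: A = πr² = π(9.0500e-04 m)² = 2.573e-06 m²
R_2 = (1.74×10^-8)(574)/(2.573e-06) = 3.882 Ω
Seg 3: A = πr² = π(1.9200e-04 m)² = 1.158e-07 m²
R_3 = (1.74×10^-8)(776)/(1.158e-07) = 116.6 Ω
R_total = R_1 + R_2 + R_3 = 121 Ω

121 Ω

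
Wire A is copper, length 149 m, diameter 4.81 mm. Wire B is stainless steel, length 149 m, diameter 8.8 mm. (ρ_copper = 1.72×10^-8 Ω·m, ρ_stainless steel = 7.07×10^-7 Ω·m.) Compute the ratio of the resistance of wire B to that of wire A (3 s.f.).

R ∝ ρL/d², so R_B/R_A = (ρ_B/ρ_A) × (d_A/d_B)²
= (7.07×10^-7/1.72×10^-8) × (4.81/8.8)² = 12.3

12.3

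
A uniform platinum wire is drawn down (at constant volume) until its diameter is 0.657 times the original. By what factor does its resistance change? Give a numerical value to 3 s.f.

5.37

Volume constant ⇒ L' = L/r² with r = 0.657. R' = ρL'/A' = ρ(L/r²)/(πr²d₀²/4) = R/r⁴.
Factor = 5.37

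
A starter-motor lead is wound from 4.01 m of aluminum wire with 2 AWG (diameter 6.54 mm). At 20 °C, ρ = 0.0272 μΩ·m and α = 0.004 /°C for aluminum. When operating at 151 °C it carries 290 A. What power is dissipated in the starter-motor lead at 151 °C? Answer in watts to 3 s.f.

416 W

ρ = 0.0272 μΩ·m = 2.72×10^-8 Ω·m
A = π(6.54/2 mm)² = π(3.2700e-03 m)² = 3.359e-05 m²
R₍20₎ = ρL/A = (2.72×10^-8)(4.01)/(3.359e-05) = 0.003247 Ω
R₍151₎ = R₍20₎(1 + αΔT) = 0.003247 × (1 + 0.004×131) = 0.004948 Ω
P = I²R = (290)² × 0.004948 = 416 W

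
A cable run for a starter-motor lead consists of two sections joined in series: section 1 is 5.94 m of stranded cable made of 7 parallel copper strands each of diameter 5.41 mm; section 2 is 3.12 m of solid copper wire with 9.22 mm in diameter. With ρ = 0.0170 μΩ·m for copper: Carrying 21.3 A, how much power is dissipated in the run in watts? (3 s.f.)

0.645 W

ρ = 0.0170 μΩ·m = 1.70×10^-8 Ω·m
Section 1: A_strand = π(2.7050e-03)² = 2.299e-05 m²; R₁ = ρL/(N·A_s) = (1.70×10^-8)(5.94)/(7×2.299e-05) = 6.276×10^-4 Ω
Section 2: A = π(d/2)² = π(4.6100e-03 m)² = 6.677e-05 m²
R₂ = (1.70×10^-8)(3.12)/(6.677e-05) = 7.944×10^-4 Ω
R = R₁ + R₂ = 0.001422 Ω
P = I²R = (21.3)² × 0.001422 = 0.645 W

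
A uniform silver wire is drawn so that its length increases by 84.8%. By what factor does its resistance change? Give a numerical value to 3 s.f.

k = 1 + 84.8/100 = 1.848; volume constant ⇒ A' = A/k, so R' = k²R.
Factor = 3.42

3.42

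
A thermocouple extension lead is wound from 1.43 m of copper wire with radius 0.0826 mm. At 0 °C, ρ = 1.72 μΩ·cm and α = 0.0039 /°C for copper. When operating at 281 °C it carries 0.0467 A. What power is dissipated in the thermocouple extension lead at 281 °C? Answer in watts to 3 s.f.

ρ = 1.72 μΩ·cm = 1.72×10^-8 Ω·m
A = πr² = π(8.2600e-05 m)² = 2.143e-08 m²
R₍0₎ = ρL/A = (1.72×10^-8)(1.43)/(2.143e-08) = 1.148 Ω
R₍281₎ = R₍0₎(1 + αΔT) = 1.148 × (1 + 0.0039×281) = 2.405 Ω
P = I²R = (0.0467)² × 2.405 = 0.00525 W

0.00525 W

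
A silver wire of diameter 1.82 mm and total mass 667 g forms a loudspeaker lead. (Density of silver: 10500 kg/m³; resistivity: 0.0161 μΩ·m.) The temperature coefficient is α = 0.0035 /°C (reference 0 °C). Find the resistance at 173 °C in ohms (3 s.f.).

ρ = 0.0161 μΩ·m = 1.61×10^-8 Ω·m
A = π(d/2)² = π(9.1000e-04 m)² = 2.6016e-06 m²
L = m/(density·A) = 0.667/(10500×2.6016e-06) = 24.42 m
R = ρL/A = (1.61×10^-8)(24.42)/(2.6016e-06) = 0.1511 Ω
R(173 °C) = 0.1511 × (1 + 0.0035×173) = 0.243 Ω

0.243 Ω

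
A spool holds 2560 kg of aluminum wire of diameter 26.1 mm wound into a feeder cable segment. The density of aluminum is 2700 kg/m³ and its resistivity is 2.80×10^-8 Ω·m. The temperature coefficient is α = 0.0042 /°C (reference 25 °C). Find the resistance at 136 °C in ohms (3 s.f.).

0.136 Ω

A = π(d/2)² = π(1.3050e-02 m)² = 5.3502e-04 m²
L = m/(density·A) = 2560/(2700×5.3502e-04) = 1772 m
R = ρL/A = (2.80×10^-8)(1772)/(5.3502e-04) = 0.09275 Ω
R(136 °C) = 0.09275 × (1 + 0.0042×111) = 0.136 Ω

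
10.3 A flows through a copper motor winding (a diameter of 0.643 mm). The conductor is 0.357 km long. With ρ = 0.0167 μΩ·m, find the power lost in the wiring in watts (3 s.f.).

ρ = 0.0167 μΩ·m = 1.67×10^-8 Ω·m
A = π(d/2)² = π(3.2150e-04 m)² = 3.247e-07 m²
R = ρL/A = (1.67×10^-8)(357)/(3.247e-07) = 18.36 Ω
P = I²R = (10.3)² × 18.36 = 1950 W

1950 W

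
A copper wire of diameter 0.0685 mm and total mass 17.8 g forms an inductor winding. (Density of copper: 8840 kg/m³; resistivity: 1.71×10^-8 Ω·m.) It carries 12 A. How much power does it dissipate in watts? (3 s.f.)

3.65×10^5 W

A = π(d/2)² = π(3.4250e-05 m)² = 3.6853e-09 m²
L = m/(density·A) = 0.0178/(8840×3.6853e-09) = 546.4 m
R = ρL/A = (1.71×10^-8)(546.4)/(3.6853e-09) = 2535 Ω
P = I²R = (12)² × 2535 = 3.65×10^5 W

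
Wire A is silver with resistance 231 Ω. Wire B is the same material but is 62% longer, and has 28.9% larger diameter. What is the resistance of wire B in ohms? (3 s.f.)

R ∝ L/d², so R_B/R_A = (1 + 62/100) × (1 + 28.9/100)⁻²
= 1.62 × 0.6019 = 0.975
R_B = 0.975 × 231 = 225 Ω

225 Ω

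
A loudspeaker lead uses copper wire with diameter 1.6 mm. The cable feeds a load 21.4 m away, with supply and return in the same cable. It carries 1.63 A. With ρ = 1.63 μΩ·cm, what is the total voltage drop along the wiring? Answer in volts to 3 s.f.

0.566 V

ρ = 1.63 μΩ·cm = 1.63×10^-8 Ω·m
A = π(d/2)² = π(8.0000e-04 m)² = 2.011e-06 m²
Total conductor length (both ways) L = 2 × 21.4 = 42.8 m
R = ρL/A = (1.63×10^-8)(42.8)/(2.011e-06) = 0.347 Ω
V = IR = 1.63 × 0.347 = 0.566 V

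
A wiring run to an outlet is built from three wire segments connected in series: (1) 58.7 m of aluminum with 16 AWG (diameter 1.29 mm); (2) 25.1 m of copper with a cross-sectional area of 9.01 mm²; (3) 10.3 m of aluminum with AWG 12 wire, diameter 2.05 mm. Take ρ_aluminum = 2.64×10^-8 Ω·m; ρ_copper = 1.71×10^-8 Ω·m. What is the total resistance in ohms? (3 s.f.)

1.32 Ω

Seg 1: A = π(1.29/2 mm)² = π(6.4500e-04 m)² = 1.307e-06 m²
R_1 = (2.64×10^-8)(58.7)/(1.307e-06) = 1.186 Ω
Seg 2: A = 9.01 mm² = 9.010e-06 m²
R_2 = (1.71×10^-8)(25.1)/(9.010e-06) = 0.04764 Ω
Seg 3: A = π(2.05/2 mm)² = π(1.0250e-03 m)² = 3.301e-06 m²
R_3 = (2.64×10^-8)(10.3)/(3.301e-06) = 0.08238 Ω
R_total = R_1 + R_2 + R_3 = 1.32 Ω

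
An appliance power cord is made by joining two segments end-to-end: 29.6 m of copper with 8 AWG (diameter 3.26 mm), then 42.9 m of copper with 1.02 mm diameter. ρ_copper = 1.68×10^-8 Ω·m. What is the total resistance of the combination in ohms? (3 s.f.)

0.942 Ω

Segment 1: A = π(3.26/2 mm)² = π(1.6300e-03 m)² = 8.347e-06 m²
R₁ = ρL/A = (1.68×10^-8)(29.6)/(8.347e-06) = 0.05958 Ω
Segment 2: A = π(d/2)² = π(5.1000e-04 m)² = 8.171e-07 m²
R₂ = (1.68×10^-8)(42.9)/(8.171e-07) = 0.882 Ω
R = R₁ + R₂ = 0.942 Ω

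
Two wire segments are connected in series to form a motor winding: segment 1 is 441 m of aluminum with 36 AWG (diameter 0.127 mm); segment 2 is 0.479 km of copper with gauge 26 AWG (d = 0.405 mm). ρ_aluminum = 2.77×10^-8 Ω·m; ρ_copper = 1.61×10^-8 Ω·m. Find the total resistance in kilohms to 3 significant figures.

1.02 kΩ

Segment 1: A = π(0.127/2 mm)² = π(6.3500e-05 m)² = 1.267e-08 m²
R₁ = ρL/A = (2.77×10^-8)(441)/(1.267e-08) = 964.3 Ω
Segment 2: A = π(0.405/2 mm)² = π(2.0250e-04 m)² = 1.288e-07 m²
R₂ = (1.61×10^-8)(479)/(1.288e-07) = 59.86 Ω
R = R₁ + R₂ = 1.02 kΩ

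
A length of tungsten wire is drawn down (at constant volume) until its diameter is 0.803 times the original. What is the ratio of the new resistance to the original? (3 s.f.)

2.41

Volume constant ⇒ L' = L/r² with r = 0.803. R' = ρL'/A' = ρ(L/r²)/(πr²d₀²/4) = R/r⁴.
Factor = 2.41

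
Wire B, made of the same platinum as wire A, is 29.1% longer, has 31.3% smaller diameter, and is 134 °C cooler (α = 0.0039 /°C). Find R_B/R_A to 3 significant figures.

R ∝ ρL/d² with ρ ∝ (1+αΔT), so R_B/R_A = (1 + 29.1/100) × (1 − 31.3/100)⁻² × (1 − 0.0039×134)
= 1.291 × 2.119 × 0.4774 = 1.31

1.31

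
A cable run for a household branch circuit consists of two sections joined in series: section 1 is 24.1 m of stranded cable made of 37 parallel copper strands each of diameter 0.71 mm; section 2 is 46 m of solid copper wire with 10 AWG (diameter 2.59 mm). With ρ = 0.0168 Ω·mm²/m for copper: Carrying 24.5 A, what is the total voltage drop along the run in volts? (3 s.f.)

ρ = 0.0168 Ω·mm²/m = 1.68×10^-8 Ω·m
Section 1: A_strand = π(3.5500e-04)² = 3.959e-07 m²; R₁ = ρL/(N·A_s) = (1.68×10^-8)(24.1)/(37×3.959e-07) = 0.02764 Ω
Section 2: A = π(2.59/2 mm)² = π(1.2950e-03 m)² = 5.269e-06 m²
R₂ = (1.68×10^-8)(46)/(5.269e-06) = 0.1467 Ω
R = R₁ + R₂ = 0.1743 Ω
V = IR = 24.5 × 0.1743 = 4.27 V

4.27 V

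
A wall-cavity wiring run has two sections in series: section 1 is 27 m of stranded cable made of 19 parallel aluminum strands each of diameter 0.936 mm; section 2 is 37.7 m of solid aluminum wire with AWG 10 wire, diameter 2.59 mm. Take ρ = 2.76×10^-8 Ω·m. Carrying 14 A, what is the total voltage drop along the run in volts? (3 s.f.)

3.56 V

Section 1: A_strand = π(4.6800e-04)² = 6.881e-07 m²; R₁ = ρL/(N·A_s) = (2.76×10^-8)(27)/(19×6.881e-07) = 0.057 Ω
Section 2: A = π(2.59/2 mm)² = π(1.2950e-03 m)² = 5.269e-06 m²
R₂ = (2.76×10^-8)(37.7)/(5.269e-06) = 0.1975 Ω
R = R₁ + R₂ = 0.2545 Ω
V = IR = 14 × 0.2545 = 3.56 V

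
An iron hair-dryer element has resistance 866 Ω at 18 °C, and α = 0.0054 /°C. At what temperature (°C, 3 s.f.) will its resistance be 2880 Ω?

R = R₀(1 + α(T − T₀)) ⇒ T = T₀ + (R/R₀ − 1)/α
T = 18 + (2880/866 − 1)/0.0054 = 18 + (2.326)/0.0054 = 449 °C

449 °C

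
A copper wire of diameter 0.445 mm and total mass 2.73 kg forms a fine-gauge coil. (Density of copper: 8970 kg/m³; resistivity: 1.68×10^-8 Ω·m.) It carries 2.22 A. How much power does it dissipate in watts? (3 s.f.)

A = π(d/2)² = π(2.2250e-04 m)² = 1.5553e-07 m²
L = m/(density·A) = 2.73/(8970×1.5553e-07) = 1957 m
R = ρL/A = (1.68×10^-8)(1957)/(1.5553e-07) = 211.4 Ω
P = I²R = (2.22)² × 211.4 = 1040 W

1040 W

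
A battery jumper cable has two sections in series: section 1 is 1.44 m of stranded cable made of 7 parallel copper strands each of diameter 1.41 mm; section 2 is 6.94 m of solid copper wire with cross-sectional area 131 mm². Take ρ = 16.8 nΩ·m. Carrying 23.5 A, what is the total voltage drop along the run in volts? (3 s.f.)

ρ = 16.8 nΩ·m = 1.68×10^-8 Ω·m
Section 1: A_strand = π(7.0500e-04)² = 1.561e-06 m²; R₁ = ρL/(N·A_s) = (1.68×10^-8)(1.44)/(7×1.561e-06) = 0.002213 Ω
Section 2: A = 131 mm² = 1.310e-04 m²
R₂ = (1.68×10^-8)(6.94)/(1.310e-04) = 8.900×10^-4 Ω
R = R₁ + R₂ = 0.003103 Ω
V = IR = 23.5 × 0.003103 = 0.0729 V

0.0729 V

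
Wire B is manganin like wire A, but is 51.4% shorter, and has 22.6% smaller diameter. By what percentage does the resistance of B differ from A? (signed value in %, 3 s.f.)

R ∝ L/d², so R_B/R_A = (1 − 51.4/100) × (1 − 22.6/100)⁻²
= 0.486 × 1.669 = 0.8113
(R_B − R_A)/R_A = 0.8113 − 1 = -18.9%

-18.9%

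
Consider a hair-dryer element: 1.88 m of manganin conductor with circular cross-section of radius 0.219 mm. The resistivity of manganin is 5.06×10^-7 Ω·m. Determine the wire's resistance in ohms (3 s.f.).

A = πr² = π(2.1900e-04 m)² = 1.507e-07 m²
R = ρL/A = (5.06×10^-7)(1.88 m)/(1.507e-07 m²) = 6.31 Ω

6.31 Ω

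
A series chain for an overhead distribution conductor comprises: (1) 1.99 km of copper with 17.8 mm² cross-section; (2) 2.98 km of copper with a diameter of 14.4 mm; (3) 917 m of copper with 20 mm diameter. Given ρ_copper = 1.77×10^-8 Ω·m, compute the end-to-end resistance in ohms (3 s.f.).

Seg 1: A = 17.8 mm² = 1.780e-05 m²
R_1 = (1.77×10^-8)(1990)/(1.780e-05) = 1.979 Ω
Seg 2: A = π(d/2)² = π(7.2000e-03 m)² = 1.629e-04 m²
R_2 = (1.77×10^-8)(2980)/(1.629e-04) = 0.3239 Ω
Seg 3: A = π(d/2)² = π(1.0000e-02 m)² = 3.142e-04 m²
R_3 = (1.77×10^-8)(917)/(3.142e-04) = 0.05166 Ω
R_total = R_1 + R_2 + R_3 = 2.35 Ω

2.35 Ω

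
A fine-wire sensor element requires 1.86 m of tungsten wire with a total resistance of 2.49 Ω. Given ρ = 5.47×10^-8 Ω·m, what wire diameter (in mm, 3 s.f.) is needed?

A = ρL/R = (5.47×10^-8)(1.86)/(2.49) = 4.086e-08 m²
d = 2√(A/π) = 2.281e-04 m = 0.228 mm

0.228 mm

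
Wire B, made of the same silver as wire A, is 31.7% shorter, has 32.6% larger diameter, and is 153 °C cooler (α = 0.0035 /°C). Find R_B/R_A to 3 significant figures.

0.180

R ∝ ρL/d² with ρ ∝ (1+αΔT), so R_B/R_A = (1 − 31.7/100) × (1 + 32.6/100)⁻² × (1 − 0.0035×153)
= 0.683 × 0.5687 × 0.4645 = 0.180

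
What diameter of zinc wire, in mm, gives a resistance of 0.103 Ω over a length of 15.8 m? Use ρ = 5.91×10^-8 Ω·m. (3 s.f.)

3.40 mm

A = ρL/R = (5.91×10^-8)(15.8)/(0.103) = 9.066e-06 m²
d = 2√(A/π) = 3.397e-03 m = 3.40 mm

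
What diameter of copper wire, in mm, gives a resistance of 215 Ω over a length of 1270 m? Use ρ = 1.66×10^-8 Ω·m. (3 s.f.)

0.353 mm

A = ρL/R = (1.66×10^-8)(1270)/(215) = 9.806e-08 m²
d = 2√(A/π) = 3.533e-04 m = 0.353 mm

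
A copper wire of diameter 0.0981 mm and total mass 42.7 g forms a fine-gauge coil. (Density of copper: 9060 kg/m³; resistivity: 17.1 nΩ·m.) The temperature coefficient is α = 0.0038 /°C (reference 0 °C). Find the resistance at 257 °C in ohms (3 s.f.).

ρ = 17.1 nΩ·m = 1.71×10^-8 Ω·m
A = π(d/2)² = π(4.9050e-05 m)² = 7.5584e-09 m²
L = m/(density·A) = 0.0427/(9060×7.5584e-09) = 623.6 m
R = ρL/A = (1.71×10^-8)(623.6)/(7.5584e-09) = 1411 Ω
R(257 °C) = 1411 × (1 + 0.0038×257) = 2790 Ω

2790 Ω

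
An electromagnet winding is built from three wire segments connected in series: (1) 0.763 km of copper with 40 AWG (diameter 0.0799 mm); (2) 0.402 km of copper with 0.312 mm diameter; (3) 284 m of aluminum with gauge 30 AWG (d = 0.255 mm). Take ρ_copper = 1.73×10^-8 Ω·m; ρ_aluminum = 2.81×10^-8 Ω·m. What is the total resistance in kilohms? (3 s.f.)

Seg 1: A = π(0.0799/2 mm)² = π(3.9950e-05 m)² = 5.014e-09 m²
R_1 = (1.73×10^-8)(763)/(5.014e-09) = 2633 Ω
Seg 2: A = π(d/2)² = π(1.5600e-04 m)² = 7.645e-08 m²
R_2 = (1.73×10^-8)(402)/(7.645e-08) = 90.96 Ω
Seg 3: A = π(0.255/2 mm)² = π(1.2750e-04 m)² = 5.107e-08 m²
R_3 = (2.81×10^-8)(284)/(5.107e-08) = 156.3 Ω
R_total = R_1 + R_2 + R_3 = 2.88 kΩ

2.88 kΩ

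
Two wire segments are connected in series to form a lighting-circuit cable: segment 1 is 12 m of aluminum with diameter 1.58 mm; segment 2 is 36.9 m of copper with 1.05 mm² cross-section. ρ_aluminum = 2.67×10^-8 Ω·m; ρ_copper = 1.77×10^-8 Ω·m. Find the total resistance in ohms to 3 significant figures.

0.785 Ω

Segment 1: A = π(d/2)² = π(7.9000e-04 m)² = 1.961e-06 m²
R₁ = ρL/A = (2.67×10^-8)(12)/(1.961e-06) = 0.1634 Ω
Segment 2: A = 1.05 mm² = 1.050e-06 m²
R₂ = (1.77×10^-8)(36.9)/(1.050e-06) = 0.622 Ω
R = R₁ + R₂ = 0.785 Ω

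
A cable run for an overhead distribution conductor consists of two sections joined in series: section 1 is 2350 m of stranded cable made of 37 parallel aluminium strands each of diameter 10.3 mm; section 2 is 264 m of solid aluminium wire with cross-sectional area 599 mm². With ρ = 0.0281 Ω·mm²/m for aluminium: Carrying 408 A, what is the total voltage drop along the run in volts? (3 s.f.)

ρ = 0.0281 Ω·mm²/m = 2.81×10^-8 Ω·m
Section 1: A_strand = π(5.1500e-03)² = 8.332e-05 m²; R₁ = ρL/(N·A_s) = (2.81×10^-8)(2350)/(37×8.332e-05) = 0.02142 Ω
Section 2: A = 599 mm² = 5.990e-04 m²
R₂ = (2.81×10^-8)(264)/(5.990e-04) = 0.01238 Ω
R = R₁ + R₂ = 0.0338 Ω
V = IR = 408 × 0.0338 = 13.8 V

13.8 V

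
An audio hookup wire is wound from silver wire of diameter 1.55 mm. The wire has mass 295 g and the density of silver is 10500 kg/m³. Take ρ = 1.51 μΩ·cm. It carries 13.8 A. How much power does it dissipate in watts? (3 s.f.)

ρ = 1.51 μΩ·cm = 1.51×10^-8 Ω·m
A = π(d/2)² = π(7.7500e-04 m)² = 1.8869e-06 m²
L = m/(density·A) = 0.295/(10500×1.8869e-06) = 14.89 m
R = ρL/A = (1.51×10^-8)(14.89)/(1.8869e-06) = 0.1192 Ω
P = I²R = (13.8)² × 0.1192 = 22.7 W

22.7 W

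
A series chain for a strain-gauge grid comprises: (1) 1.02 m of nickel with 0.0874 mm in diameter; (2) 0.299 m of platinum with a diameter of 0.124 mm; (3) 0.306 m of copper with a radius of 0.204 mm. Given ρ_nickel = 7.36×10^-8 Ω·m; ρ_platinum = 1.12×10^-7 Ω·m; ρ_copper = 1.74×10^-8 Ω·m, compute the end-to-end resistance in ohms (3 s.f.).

Seg 1: A = π(d/2)² = π(4.3700e-05 m)² = 5.999e-09 m²
R_1 = (7.36×10^-8)(1.02)/(5.999e-09) = 12.51 Ω
Seg 2: A = π(d/2)² = π(6.2000e-05 m)² = 1.208e-08 m²
R_2 = (1.12×10^-7)(0.299)/(1.208e-08) = 2.773 Ω
Seg 3: A = πr² = π(2.0400e-04 m)² = 1.307e-07 m²
R_3 = (1.74×10^-8)(0.306)/(1.307e-07) = 0.04072 Ω
R_total = R_1 + R_2 + R_3 = 15.3 Ω

15.3 Ω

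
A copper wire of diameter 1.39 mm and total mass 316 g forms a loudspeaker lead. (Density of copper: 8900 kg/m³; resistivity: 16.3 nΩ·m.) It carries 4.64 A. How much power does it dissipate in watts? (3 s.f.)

ρ = 16.3 nΩ·m = 1.63×10^-8 Ω·m
A = π(d/2)² = π(6.9500e-04 m)² = 1.5175e-06 m²
L = m/(density·A) = 0.316/(8900×1.5175e-06) = 23.4 m
R = ρL/A = (1.63×10^-8)(23.4)/(1.5175e-06) = 0.2513 Ω
P = I²R = (4.64)² × 0.2513 = 5.41 W

5.41 W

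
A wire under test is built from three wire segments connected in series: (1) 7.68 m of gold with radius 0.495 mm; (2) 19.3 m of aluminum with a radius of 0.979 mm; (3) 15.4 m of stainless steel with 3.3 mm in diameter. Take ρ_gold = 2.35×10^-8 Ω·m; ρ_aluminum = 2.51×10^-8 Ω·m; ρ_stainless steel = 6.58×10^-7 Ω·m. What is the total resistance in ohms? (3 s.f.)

1.58 Ω

Seg 1: A = πr² = π(4.9500e-04 m)² = 7.698e-07 m²
R_1 = (2.35×10^-8)(7.68)/(7.698e-07) = 0.2345 Ω
Seg 2: A = πr² = π(9.7900e-04 m)² = 3.011e-06 m²
R_2 = (2.51×10^-8)(19.3)/(3.011e-06) = 0.1609 Ω
Seg 3: A = π(d/2)² = π(1.6500e-03 m)² = 8.553e-06 m²
R_3 = (6.58×10^-7)(15.4)/(8.553e-06) = 1.185 Ω
R_total = R_1 + R_2 + R_3 = 1.58 Ω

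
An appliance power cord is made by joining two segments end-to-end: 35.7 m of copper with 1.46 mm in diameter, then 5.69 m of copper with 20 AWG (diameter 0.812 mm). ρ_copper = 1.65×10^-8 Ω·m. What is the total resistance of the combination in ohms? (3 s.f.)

0.533 Ω

Segment 1: A = π(d/2)² = π(7.3000e-04 m)² = 1.674e-06 m²
R₁ = ρL/A = (1.65×10^-8)(35.7)/(1.674e-06) = 0.3518 Ω
Segment 2: A = π(0.812/2 mm)² = π(4.0600e-04 m)² = 5.178e-07 m²
R₂ = (1.65×10^-8)(5.69)/(5.178e-07) = 0.1813 Ω
R = R₁ + R₂ = 0.533 Ω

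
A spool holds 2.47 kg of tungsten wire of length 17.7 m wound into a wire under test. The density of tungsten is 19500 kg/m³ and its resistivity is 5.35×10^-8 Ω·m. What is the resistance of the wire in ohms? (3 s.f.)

0.132 Ω

A = m/(density·L) = 2.47/(19500×17.7) = 7.1563e-06 m²
R = ρL/A = (5.35×10^-8)(17.7)/(7.1563e-06) = 0.132 Ω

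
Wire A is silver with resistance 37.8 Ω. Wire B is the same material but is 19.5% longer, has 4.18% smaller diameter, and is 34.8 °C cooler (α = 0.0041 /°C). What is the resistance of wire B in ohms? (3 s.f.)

42.2 Ω

R ∝ ρL/d² with ρ ∝ (1+αΔT), so R_B/R_A = (1 + 19.5/100) × (1 − 4.18/100)⁻² × (1 − 0.0041×34.8)
= 1.195 × 1.089 × 0.8573 = 1.116
R_B = 1.116 × 37.8 = 42.2 Ω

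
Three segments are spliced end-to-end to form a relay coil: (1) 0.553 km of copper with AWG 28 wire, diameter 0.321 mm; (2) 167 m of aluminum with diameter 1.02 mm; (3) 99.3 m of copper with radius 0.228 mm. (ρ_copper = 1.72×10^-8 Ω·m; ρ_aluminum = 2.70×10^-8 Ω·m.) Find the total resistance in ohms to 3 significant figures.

134 Ω

Seg 1: A = π(0.321/2 mm)² = π(1.6050e-04 m)² = 8.093e-08 m²
R_1 = (1.72×10^-8)(553)/(8.093e-08) = 117.5 Ω
Seg 2: A = π(d/2)² = π(5.1000e-04 m)² = 8.171e-07 m²
R_2 = (2.70×10^-8)(167)/(8.171e-07) = 5.518 Ω
Seg 3: A = πr² = π(2.2800e-04 m)² = 1.633e-07 m²
R_3 = (1.72×10^-8)(99.3)/(1.633e-07) = 10.46 Ω
R_total = R_1 + R_2 + R_3 = 134 Ω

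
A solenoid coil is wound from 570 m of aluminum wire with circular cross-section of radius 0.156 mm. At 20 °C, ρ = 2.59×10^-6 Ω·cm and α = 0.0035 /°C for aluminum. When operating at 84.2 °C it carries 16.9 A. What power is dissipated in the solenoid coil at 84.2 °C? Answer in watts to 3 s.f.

ρ = 2.59×10^-6 Ω·cm = 2.59×10^-8 Ω·m
A = πr² = π(1.5600e-04 m)² = 7.645e-08 m²
R₍20₎ = ρL/A = (2.59×10^-8)(570)/(7.645e-08) = 193.1 Ω
R₍84.2₎ = R₍20₎(1 + αΔT) = 193.1 × (1 + 0.0035×64.2) = 236.5 Ω
P = I²R = (16.9)² × 236.5 = 67500 W

67500 W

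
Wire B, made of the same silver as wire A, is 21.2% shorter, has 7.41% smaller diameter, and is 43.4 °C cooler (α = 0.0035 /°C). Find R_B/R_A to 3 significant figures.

R ∝ ρL/d² with ρ ∝ (1+αΔT), so R_B/R_A = (1 − 21.2/100) × (1 − 7.41/100)⁻² × (1 − 0.0035×43.4)
= 0.788 × 1.167 × 0.8481 = 0.780

0.780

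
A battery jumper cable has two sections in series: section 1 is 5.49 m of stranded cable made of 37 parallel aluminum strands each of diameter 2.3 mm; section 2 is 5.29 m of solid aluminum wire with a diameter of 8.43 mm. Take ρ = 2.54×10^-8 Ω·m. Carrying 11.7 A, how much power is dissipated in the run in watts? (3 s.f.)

Section 1: A_strand = π(1.1500e-03)² = 4.155e-06 m²; R₁ = ρL/(N·A_s) = (2.54×10^-8)(5.49)/(37×4.155e-06) = 9.071×10^-4 Ω
Section 2: A = π(d/2)² = π(4.2150e-03 m)² = 5.581e-05 m²
R₂ = (2.54×10^-8)(5.29)/(5.581e-05) = 0.002407 Ω
R = R₁ + R₂ = 0.003314 Ω
P = I²R = (11.7)² × 0.003314 = 0.454 W

0.454 W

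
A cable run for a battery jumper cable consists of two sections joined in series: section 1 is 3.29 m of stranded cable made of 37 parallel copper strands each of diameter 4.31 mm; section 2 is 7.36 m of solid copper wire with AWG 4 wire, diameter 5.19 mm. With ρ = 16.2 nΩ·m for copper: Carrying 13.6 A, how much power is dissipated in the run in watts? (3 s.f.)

ρ = 16.2 nΩ·m = 1.62×10^-8 Ω·m
Section 1: A_strand = π(2.1550e-03)² = 1.459e-05 m²; R₁ = ρL/(N·A_s) = (1.62×10^-8)(3.29)/(37×1.459e-05) = 9.873×10^-5 Ω
Section 2: A = π(5.19/2 mm)² = π(2.5950e-03 m)² = 2.116e-05 m²
R₂ = (1.62×10^-8)(7.36)/(2.116e-05) = 0.005636 Ω
R = R₁ + R₂ = 0.005735 Ω
P = I²R = (13.6)² × 0.005735 = 1.06 W

1.06 W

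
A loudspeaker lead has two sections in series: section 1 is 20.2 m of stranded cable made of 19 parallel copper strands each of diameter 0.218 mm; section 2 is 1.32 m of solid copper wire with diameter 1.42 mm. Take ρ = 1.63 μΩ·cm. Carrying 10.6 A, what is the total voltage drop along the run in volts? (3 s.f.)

5.07 V

ρ = 1.63 μΩ·cm = 1.63×10^-8 Ω·m
Section 1: A_strand = π(1.0900e-04)² = 3.733e-08 m²; R₁ = ρL/(N·A_s) = (1.63×10^-8)(20.2)/(19×3.733e-08) = 0.4643 Ω
Section 2: A = π(d/2)² = π(7.1000e-04 m)² = 1.584e-06 m²
R₂ = (1.63×10^-8)(1.32)/(1.584e-06) = 0.01359 Ω
R = R₁ + R₂ = 0.4779 Ω
V = IR = 10.6 × 0.4779 = 5.07 V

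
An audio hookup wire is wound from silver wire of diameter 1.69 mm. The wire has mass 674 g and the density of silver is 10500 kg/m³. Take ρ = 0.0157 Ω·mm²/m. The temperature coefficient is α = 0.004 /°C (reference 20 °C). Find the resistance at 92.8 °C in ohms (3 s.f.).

ρ = 0.0157 Ω·mm²/m = 1.57×10^-8 Ω·m
A = π(d/2)² = π(8.4500e-04 m)² = 2.2432e-06 m²
L = m/(density·A) = 0.674/(10500×2.2432e-06) = 28.62 m
R = ρL/A = (1.57×10^-8)(28.62)/(2.2432e-06) = 0.2003 Ω
R(92.8 °C) = 0.2003 × (1 + 0.004×72.8) = 0.259 Ω

0.259 Ω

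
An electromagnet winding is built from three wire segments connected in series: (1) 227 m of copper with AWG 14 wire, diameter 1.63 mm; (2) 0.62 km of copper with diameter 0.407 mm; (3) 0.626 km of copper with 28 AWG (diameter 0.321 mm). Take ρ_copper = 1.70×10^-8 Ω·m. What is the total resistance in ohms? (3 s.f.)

214 Ω

Seg 1: A = π(1.63/2 mm)² = π(8.1500e-04 m)² = 2.087e-06 m²
R_1 = (1.70×10^-8)(227)/(2.087e-06) = 1.849 Ω
Seg 2: A = π(d/2)² = π(2.0350e-04 m)² = 1.301e-07 m²
R_2 = (1.70×10^-8)(620)/(1.301e-07) = 81.01 Ω
Seg 3: A = π(0.321/2 mm)² = π(1.6050e-04 m)² = 8.093e-08 m²
R_3 = (1.70×10^-8)(626)/(8.093e-08) = 131.5 Ω
R_total = R_1 + R_2 + R_3 = 214 Ω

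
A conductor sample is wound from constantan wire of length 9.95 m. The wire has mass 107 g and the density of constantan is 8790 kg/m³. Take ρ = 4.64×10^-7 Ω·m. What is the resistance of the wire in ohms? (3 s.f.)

A = m/(density·L) = 0.107/(8790×9.95) = 1.2234e-06 m²
R = ρL/A = (4.64×10^-7)(9.95)/(1.2234e-06) = 3.77 Ω

3.77 Ω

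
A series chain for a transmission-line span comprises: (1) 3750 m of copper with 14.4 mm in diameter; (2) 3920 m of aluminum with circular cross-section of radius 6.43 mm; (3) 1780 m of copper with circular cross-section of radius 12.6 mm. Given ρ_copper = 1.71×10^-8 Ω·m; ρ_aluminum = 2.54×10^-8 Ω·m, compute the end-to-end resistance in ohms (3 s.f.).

1.22 Ω

Seg 1: A = π(d/2)² = π(7.2000e-03 m)² = 1.629e-04 m²
R_1 = (1.71×10^-8)(3750)/(1.629e-04) = 0.3937 Ω
Seg 2: A = πr² = π(6.4300e-03 m)² = 1.299e-04 m²
R_2 = (2.54×10^-8)(3920)/(1.299e-04) = 0.7666 Ω
Seg 3: A = πr² = π(1.2600e-02 m)² = 4.988e-04 m²
R_3 = (1.71×10^-8)(1780)/(4.988e-04) = 0.06103 Ω
R_total = R_1 + R_2 + R_3 = 1.22 Ω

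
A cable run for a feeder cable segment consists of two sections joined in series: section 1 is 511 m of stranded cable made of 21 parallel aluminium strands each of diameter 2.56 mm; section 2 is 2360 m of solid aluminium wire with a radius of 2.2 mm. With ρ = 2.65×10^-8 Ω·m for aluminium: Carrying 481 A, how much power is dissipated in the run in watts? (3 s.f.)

Section 1: A_strand = π(1.2800e-03)² = 5.147e-06 m²; R₁ = ρL/(N·A_s) = (2.65×10^-8)(511)/(21×5.147e-06) = 0.1253 Ω
Section 2: A = πr² = π(2.2000e-03 m)² = 1.521e-05 m²
R₂ = (2.65×10^-8)(2360)/(1.521e-05) = 4.113 Ω
R = R₁ + R₂ = 4.238 Ω
P = I²R = (481)² × 4.238 = 9.81×10^5 W

9.81×10^5 W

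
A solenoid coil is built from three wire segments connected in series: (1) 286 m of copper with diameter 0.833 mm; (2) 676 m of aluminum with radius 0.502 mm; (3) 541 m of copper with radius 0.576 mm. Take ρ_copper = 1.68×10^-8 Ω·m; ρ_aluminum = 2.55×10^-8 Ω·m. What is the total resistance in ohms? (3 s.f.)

Seg 1: A = π(d/2)² = π(4.1650e-04 m)² = 5.450e-07 m²
R_1 = (1.68×10^-8)(286)/(5.450e-07) = 8.816 Ω
Seg 2: A = πr² = π(5.0200e-04 m)² = 7.917e-07 m²
R_2 = (2.55×10^-8)(676)/(7.917e-07) = 21.77 Ω
Seg 3: A = πr² = π(5.7600e-04 m)² = 1.042e-06 m²
R_3 = (1.68×10^-8)(541)/(1.042e-06) = 8.72 Ω
R_total = R_1 + R_2 + R_3 = 39.3 Ω

39.3 Ω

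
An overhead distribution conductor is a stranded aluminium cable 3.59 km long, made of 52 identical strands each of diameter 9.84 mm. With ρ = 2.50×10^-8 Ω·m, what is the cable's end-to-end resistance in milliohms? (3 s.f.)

A_strand = π(4.9200e-03 m)² = 7.605e-05 m²
R_strand = ρL/A = (2.50×10^-8)(3590)/(7.605e-05) = 1.18 Ω
R_total = R_strand/N = 1.18/52 = 22.7 mΩ

22.7 mΩ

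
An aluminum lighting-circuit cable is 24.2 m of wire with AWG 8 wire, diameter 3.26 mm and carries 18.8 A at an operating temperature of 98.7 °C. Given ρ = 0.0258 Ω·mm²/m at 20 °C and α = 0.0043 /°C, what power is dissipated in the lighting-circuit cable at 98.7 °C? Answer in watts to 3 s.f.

ρ = 0.0258 Ω·mm²/m = 2.58×10^-8 Ω·m
A = π(3.26/2 mm)² = π(1.6300e-03 m)² = 8.347e-06 m²
R₍20₎ = ρL/A = (2.58×10^-8)(24.2)/(8.347e-06) = 0.0748 Ω
R₍98.7₎ = R₍20₎(1 + αΔT) = 0.0748 × (1 + 0.0043×78.7) = 0.1001 Ω
P = I²R = (18.8)² × 0.1001 = 35.4 W

35.4 W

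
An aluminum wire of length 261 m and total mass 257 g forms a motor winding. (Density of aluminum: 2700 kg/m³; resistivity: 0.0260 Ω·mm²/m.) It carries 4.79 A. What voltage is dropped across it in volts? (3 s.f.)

89.1 V

ρ = 0.0260 Ω·mm²/m = 2.60×10^-8 Ω·m
A = m/(density·L) = 0.257/(2700×261) = 3.6469e-07 m²
R = ρL/A = (2.60×10^-8)(261)/(3.6469e-07) = 18.61 Ω
V = IR = 4.79 × 18.61 = 89.1 V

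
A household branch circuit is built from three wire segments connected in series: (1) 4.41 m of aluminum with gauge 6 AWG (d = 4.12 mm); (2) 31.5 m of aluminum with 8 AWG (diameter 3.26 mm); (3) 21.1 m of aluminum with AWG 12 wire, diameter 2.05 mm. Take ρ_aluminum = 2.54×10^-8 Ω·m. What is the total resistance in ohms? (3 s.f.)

Seg 1: A = π(4.12/2 mm)² = π(2.0600e-03 m)² = 1.333e-05 m²
R_1 = (2.54×10^-8)(4.41)/(1.333e-05) = 0.008402 Ω
Seg 2: A = π(3.26/2 mm)² = π(1.6300e-03 m)² = 8.347e-06 m²
R_2 = (2.54×10^-8)(31.5)/(8.347e-06) = 0.09586 Ω
Seg 3: A = π(2.05/2 mm)² = π(1.0250e-03 m)² = 3.301e-06 m²
R_3 = (2.54×10^-8)(21.1)/(3.301e-06) = 0.1624 Ω
R_total = R_1 + R_2 + R_3 = 0.267 Ω

0.267 Ω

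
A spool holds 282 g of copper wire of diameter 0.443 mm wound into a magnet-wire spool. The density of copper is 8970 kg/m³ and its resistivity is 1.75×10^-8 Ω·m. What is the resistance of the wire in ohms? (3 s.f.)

23.2 Ω

A = π(d/2)² = π(2.2150e-04 m)² = 1.5413e-07 m²
L = m/(density·A) = 0.282/(8970×1.5413e-07) = 204 m
R = ρL/A = (1.75×10^-8)(204)/(1.5413e-07) = 23.2 Ω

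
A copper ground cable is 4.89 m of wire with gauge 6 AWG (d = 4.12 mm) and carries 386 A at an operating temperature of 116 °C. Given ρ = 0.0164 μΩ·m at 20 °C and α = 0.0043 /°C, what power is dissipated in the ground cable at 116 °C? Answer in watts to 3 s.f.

ρ = 0.0164 μΩ·m = 1.64×10^-8 Ω·m
A = π(4.12/2 mm)² = π(2.0600e-03 m)² = 1.333e-05 m²
R₍20₎ = ρL/A = (1.64×10^-8)(4.89)/(1.333e-05) = 0.006015 Ω
R₍116₎ = R₍20₎(1 + αΔT) = 0.006015 × (1 + 0.0043×96) = 0.008499 Ω
P = I²R = (386)² × 0.008499 = 1270 W

1270 W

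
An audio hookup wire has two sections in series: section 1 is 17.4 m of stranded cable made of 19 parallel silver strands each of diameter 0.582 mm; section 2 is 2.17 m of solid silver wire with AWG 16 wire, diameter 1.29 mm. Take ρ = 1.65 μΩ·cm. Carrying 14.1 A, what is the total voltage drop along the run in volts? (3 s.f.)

1.19 V

ρ = 1.65 μΩ·cm = 1.65×10^-8 Ω·m
Section 1: A_strand = π(2.9100e-04)² = 2.660e-07 m²; R₁ = ρL/(N·A_s) = (1.65×10^-8)(17.4)/(19×2.660e-07) = 0.0568 Ω
Section 2: A = π(1.29/2 mm)² = π(6.4500e-04 m)² = 1.307e-06 m²
R₂ = (1.65×10^-8)(2.17)/(1.307e-06) = 0.0274 Ω
R = R₁ + R₂ = 0.08419 Ω
V = IR = 14.1 × 0.08419 = 1.19 V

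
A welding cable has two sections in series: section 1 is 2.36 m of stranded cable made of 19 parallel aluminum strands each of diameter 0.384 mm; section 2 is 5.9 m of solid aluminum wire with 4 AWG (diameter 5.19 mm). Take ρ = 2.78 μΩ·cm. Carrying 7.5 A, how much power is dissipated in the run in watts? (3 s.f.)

ρ = 2.78 μΩ·cm = 2.78×10^-8 Ω·m
Section 1: A_strand = π(1.9200e-04)² = 1.158e-07 m²; R₁ = ρL/(N·A_s) = (2.78×10^-8)(2.36)/(19×1.158e-07) = 0.02982 Ω
Section 2: A = π(5.19/2 mm)² = π(2.5950e-03 m)² = 2.116e-05 m²
R₂ = (2.78×10^-8)(5.9)/(2.116e-05) = 0.007753 Ω
R = R₁ + R₂ = 0.03757 Ω
P = I²R = (7.5)² × 0.03757 = 2.11 W

2.11 W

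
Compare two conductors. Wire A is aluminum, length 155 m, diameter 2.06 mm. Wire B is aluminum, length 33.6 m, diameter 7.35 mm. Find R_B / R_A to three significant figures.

R ∝ ρL/d², so R_B/R_A = (L_B/L_A) × (d_A/d_B)²
= (33.6/155) × (2.06/7.35)² = 0.0170

0.0170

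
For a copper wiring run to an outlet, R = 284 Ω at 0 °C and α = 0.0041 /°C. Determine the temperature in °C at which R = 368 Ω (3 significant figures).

72.1 °C

R = R₀(1 + α(T − T₀)) ⇒ T = T₀ + (R/R₀ − 1)/α
T = 0 + (368/284 − 1)/0.0041 = 0 + (0.2958)/0.0041 = 72.1 °C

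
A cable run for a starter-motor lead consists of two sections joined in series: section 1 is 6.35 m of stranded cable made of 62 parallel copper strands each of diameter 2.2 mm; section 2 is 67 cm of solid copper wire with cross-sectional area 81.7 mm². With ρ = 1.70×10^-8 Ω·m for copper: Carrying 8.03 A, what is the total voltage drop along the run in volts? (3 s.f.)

0.00480 V

Section 1: A_strand = π(1.1000e-03)² = 3.801e-06 m²; R₁ = ρL/(N·A_s) = (1.70×10^-8)(6.35)/(62×3.801e-06) = 4.580×10^-4 Ω
Section 2: A = 81.7 mm² = 8.170e-05 m²
R₂ = (1.70×10^-8)(0.67)/(8.170e-05) = 1.394×10^-4 Ω
R = R₁ + R₂ = 5.974×10^-4 Ω
V = IR = 8.03 × 5.974×10^-4 = 0.00480 V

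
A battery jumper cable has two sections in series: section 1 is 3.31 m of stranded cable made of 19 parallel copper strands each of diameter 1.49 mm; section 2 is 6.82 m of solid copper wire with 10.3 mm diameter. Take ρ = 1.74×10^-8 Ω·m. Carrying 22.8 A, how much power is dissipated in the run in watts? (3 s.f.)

1.64 W

Section 1: A_strand = π(7.4500e-04)² = 1.744e-06 m²; R₁ = ρL/(N·A_s) = (1.74×10^-8)(3.31)/(19×1.744e-06) = 0.001738 Ω
Section 2: A = π(d/2)² = π(5.1500e-03 m)² = 8.332e-05 m²
R₂ = (1.74×10^-8)(6.82)/(8.332e-05) = 0.001424 Ω
R = R₁ + R₂ = 0.003163 Ω
P = I²R = (22.8)² × 0.003163 = 1.64 W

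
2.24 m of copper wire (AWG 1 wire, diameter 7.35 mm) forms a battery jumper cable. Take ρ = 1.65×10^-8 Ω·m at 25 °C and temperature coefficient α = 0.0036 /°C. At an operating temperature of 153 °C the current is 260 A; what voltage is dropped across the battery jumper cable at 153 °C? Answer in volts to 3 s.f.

0.331 V

A = π(7.35/2 mm)² = π(3.6750e-03 m)² = 4.243e-05 m²
R₍25₎ = ρL/A = (1.65×10^-8)(2.24)/(4.243e-05) = 8.711×10^-4 Ω
R₍153₎ = R₍25₎(1 + αΔT) = 8.711×10^-4 × (1 + 0.0036×128) = 0.001273 Ω
V = IR = 260 × 0.001273 = 0.331 V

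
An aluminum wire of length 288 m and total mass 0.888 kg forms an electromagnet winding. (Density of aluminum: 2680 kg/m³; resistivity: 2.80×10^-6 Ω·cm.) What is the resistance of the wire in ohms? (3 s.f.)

ρ = 2.80×10^-6 Ω·cm = 2.80×10^-8 Ω·m
A = m/(density·L) = 0.888/(2680×288) = 1.1505e-06 m²
R = ρL/A = (2.80×10^-8)(288)/(1.1505e-06) = 7.01 Ω

7.01 Ω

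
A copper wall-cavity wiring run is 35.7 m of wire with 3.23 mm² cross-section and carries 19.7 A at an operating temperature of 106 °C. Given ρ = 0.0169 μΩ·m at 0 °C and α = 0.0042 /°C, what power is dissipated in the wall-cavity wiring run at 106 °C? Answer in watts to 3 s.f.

ρ = 0.0169 μΩ·m = 1.69×10^-8 Ω·m
A = 3.23 mm² = 3.230e-06 m²
R₍0₎ = ρL/A = (1.69×10^-8)(35.7)/(3.230e-06) = 0.1868 Ω
R₍106₎ = R₍0₎(1 + αΔT) = 0.1868 × (1 + 0.0042×106) = 0.2699 Ω
P = I²R = (19.7)² × 0.2699 = 105 W

105 W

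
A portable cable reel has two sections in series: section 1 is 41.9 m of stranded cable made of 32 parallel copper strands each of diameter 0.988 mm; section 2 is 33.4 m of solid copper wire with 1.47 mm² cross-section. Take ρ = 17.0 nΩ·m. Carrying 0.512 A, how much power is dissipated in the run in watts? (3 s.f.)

ρ = 17.0 nΩ·m = 1.70×10^-8 Ω·m
Section 1: A_strand = π(4.9400e-04)² = 7.667e-07 m²; R₁ = ρL/(N·A_s) = (1.70×10^-8)(41.9)/(32×7.667e-07) = 0.02903 Ω
Section 2: A = 1.47 mm² = 1.470e-06 m²
R₂ = (1.70×10^-8)(33.4)/(1.470e-06) = 0.3863 Ω
R = R₁ + R₂ = 0.4153 Ω
P = I²R = (0.512)² × 0.4153 = 0.109 W

0.109 W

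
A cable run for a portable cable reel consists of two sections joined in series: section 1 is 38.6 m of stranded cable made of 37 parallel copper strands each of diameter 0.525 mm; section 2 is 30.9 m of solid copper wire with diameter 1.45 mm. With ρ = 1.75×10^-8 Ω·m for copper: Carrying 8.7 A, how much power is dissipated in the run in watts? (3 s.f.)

Section 1: A_strand = π(2.6250e-04)² = 2.165e-07 m²; R₁ = ρL/(N·A_s) = (1.75×10^-8)(38.6)/(37×2.165e-07) = 0.08434 Ω
Section 2: A = π(d/2)² = π(7.2500e-04 m)² = 1.651e-06 m²
R₂ = (1.75×10^-8)(30.9)/(1.651e-06) = 0.3275 Ω
R = R₁ + R₂ = 0.4118 Ω
P = I²R = (8.7)² × 0.4118 = 31.2 W

31.2 W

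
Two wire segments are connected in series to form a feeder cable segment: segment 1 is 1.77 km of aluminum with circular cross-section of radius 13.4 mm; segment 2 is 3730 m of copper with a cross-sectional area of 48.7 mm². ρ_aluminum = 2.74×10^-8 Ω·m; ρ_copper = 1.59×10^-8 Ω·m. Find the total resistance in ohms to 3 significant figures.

Segment 1: A = πr² = π(1.3400e-02 m)² = 5.641e-04 m²
R₁ = ρL/A = (2.74×10^-8)(1770)/(5.641e-04) = 0.08597 Ω
Segment 2: A = 48.7 mm² = 4.870e-05 m²
R₂ = (1.59×10^-8)(3730)/(4.870e-05) = 1.218 Ω
R = R₁ + R₂ = 1.30 Ω

1.30 Ω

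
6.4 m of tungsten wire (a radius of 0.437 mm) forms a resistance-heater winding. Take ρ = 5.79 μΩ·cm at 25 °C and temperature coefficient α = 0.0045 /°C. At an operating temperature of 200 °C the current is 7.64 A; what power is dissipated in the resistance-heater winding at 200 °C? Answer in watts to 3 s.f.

ρ = 5.79 μΩ·cm = 5.79×10^-8 Ω·m
A = πr² = π(4.3700e-04 m)² = 5.999e-07 m²
R₍25₎ = ρL/A = (5.79×10^-8)(6.4)/(5.999e-07) = 0.6177 Ω
R₍200₎ = R₍25₎(1 + αΔT) = 0.6177 × (1 + 0.0045×175) = 1.104 Ω
P = I²R = (7.64)² × 1.104 = 64.4 W

64.4 W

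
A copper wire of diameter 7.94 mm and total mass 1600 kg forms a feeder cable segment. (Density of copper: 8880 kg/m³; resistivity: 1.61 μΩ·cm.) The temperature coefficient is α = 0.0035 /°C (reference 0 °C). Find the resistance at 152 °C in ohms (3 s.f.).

ρ = 1.61 μΩ·cm = 1.61×10^-8 Ω·m
A = π(d/2)² = π(3.9700e-03 m)² = 4.9514e-05 m²
L = m/(density·A) = 1600/(8880×4.9514e-05) = 3639 m
R = ρL/A = (1.61×10^-8)(3639)/(4.9514e-05) = 1.183 Ω
R(152 °C) = 1.183 × (1 + 0.0035×152) = 1.81 Ω

1.81 Ω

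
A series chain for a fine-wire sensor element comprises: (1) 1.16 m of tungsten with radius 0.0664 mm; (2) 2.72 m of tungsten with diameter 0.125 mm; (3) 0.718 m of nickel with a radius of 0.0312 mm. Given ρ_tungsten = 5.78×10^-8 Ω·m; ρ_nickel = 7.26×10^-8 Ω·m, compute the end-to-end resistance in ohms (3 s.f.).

Seg 1: A = πr² = π(6.6400e-05 m)² = 1.385e-08 m²
R_1 = (5.78×10^-8)(1.16)/(1.385e-08) = 4.841 Ω
Seg 2: A = π(d/2)² = π(6.2500e-05 m)² = 1.227e-08 m²
R_2 = (5.78×10^-8)(2.72)/(1.227e-08) = 12.81 Ω
Seg 3: A = πr² = π(3.1200e-05 m)² = 3.058e-09 m²
R_3 = (7.26×10^-8)(0.718)/(3.058e-09) = 17.05 Ω
R_total = R_1 + R_2 + R_3 = 34.7 Ω

34.7 Ω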